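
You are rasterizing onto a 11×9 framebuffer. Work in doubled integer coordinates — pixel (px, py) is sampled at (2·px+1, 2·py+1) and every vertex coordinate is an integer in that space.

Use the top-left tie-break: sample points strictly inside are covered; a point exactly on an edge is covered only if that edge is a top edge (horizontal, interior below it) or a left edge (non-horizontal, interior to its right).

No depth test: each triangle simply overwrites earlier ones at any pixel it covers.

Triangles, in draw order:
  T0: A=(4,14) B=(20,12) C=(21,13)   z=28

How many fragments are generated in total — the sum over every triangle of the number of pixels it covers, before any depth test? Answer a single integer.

T0:
  2·area = 18
  edge (4, 14)→(20, 12): d=(16,-2) top-left  bias=+0
  edge (20, 12)→(21, 13): d=(1,1) right/bottom  bias=-1
  edge (21, 13)→(4, 14): d=(-17,1) right/bottom  bias=-1
    (4,0)@(9, 1): e=[-198,0,216] → ·  [on edge]
    (5,1)@(11, 3): e=[-162,0,180] → ·  [on edge]
    (6,2)@(13, 5): e=[-126,0,144] → ·  [on edge]
    (7,3)@(15, 7): e=[-90,0,108] → ·  [on edge]
    (8,4)@(17, 9): e=[-54,0,72] → ·  [on edge]
    (9,5)@(19, 11): e=[-18,0,36] → ·  [on edge]
    (6,6)@(13, 13): e=[2,8,8] → █
    (7,6)@(15, 13): e=[6,6,6] → █
    (8,6)@(17, 13): e=[10,4,4] → █
    (9,6)@(19, 13): e=[14,2,2] → █
    (10,6)@(21, 13): e=[18,0,0] → ·  [on edge]
    (6,7)@(13, 15): e=[34,10,-26] → ·
  covered (4 px):
    · · · · · · · · · · ·
    · · · · · · · · · · ·
    · · · · · · · · · · ·
    · · · · · · · · · · ·
    · · · · · · · · · · ·
    · · · · · · · · · · ·
    · · · · · · █ █ █ █ ·
    · · · · · · · · · · ·
    · · · · · · · · · · ·

Final: 4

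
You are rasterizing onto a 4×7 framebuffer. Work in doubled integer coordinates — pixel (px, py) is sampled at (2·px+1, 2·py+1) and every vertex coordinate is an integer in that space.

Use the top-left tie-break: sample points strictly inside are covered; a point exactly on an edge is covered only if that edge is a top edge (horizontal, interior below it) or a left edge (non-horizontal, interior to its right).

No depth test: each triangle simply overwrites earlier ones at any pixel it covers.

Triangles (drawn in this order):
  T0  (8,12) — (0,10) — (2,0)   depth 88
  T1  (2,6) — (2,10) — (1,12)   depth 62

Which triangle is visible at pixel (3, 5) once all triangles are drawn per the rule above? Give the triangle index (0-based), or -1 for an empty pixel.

T0:
  2·area = 84
  edge (8, 12)→(0, 10): d=(-8,-2) top-left  bias=+0
  edge (0, 10)→(2, 0): d=(2,-10) top-left  bias=+0
  edge (2, 0)→(8, 12): d=(6,12) right/bottom  bias=-1
    (1,1)@(3, 3): e=[62,16,6] → X
    (2,1)@(5, 3): e=[66,36,-18] → .
    (0,2)@(1, 5): e=[42,0,42] → X  [on edge]
    (2,2)@(5, 5): e=[50,40,-6] → .
    (0,3)@(1, 7): e=[26,4,54] → X
    (2,3)@(5, 7): e=[34,44,6] → X
    (3,3)@(7, 7): e=[38,64,-18] → .
    (0,4)@(1, 9): e=[10,8,66] → X
    (3,4)@(7, 9): e=[22,68,-6] → .
    (0,5)@(1, 11): e=[-6,12,78] → .
    (1,5)@(3, 11): e=[-2,32,54] → .
    (2,5)@(5, 11): e=[2,52,30] → X
  covered (11 px):
    . . . .
    . X . .
    X X . .
    X X X .
    X X X .
    . . X X
    . . . .
T1:
  2·area = 4
  edge (2, 6)→(2, 10): d=(0,4) right/bottom  bias=-1
  edge (2, 10)→(1, 12): d=(-1,2) right/bottom  bias=-1
  edge (1, 12)→(2, 6): d=(1,-6) top-left  bias=+0
  covered (0 px):
    . . . .
    . . . .
    . . . .
    . . . .
    . . . .
    . . . .
    . . . .

Z-buffer (winner per pixel, '.' = empty):
  . . . .
  . 0 . .
  0 0 . .
  0 0 0 .
  0 0 0 .
  . . 0 0
  . . . .

Answer: 0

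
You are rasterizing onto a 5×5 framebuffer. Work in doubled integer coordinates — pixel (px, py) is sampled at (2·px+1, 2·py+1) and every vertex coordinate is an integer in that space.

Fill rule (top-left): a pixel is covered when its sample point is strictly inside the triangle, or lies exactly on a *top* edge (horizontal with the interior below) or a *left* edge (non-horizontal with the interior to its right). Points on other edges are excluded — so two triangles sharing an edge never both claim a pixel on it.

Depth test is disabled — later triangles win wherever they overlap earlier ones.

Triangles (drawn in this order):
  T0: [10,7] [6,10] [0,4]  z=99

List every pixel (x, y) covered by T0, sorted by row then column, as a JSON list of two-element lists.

T0:
  2·area = 42
  edge (10, 7)→(6, 10): d=(-4,3) right/bottom  bias=-1
  edge (6, 10)→(0, 4): d=(-6,-6) top-left  bias=+0
  edge (0, 4)→(10, 7): d=(10,3) right/bottom  bias=-1
    (0,2)@(1, 5): e=[35,0,7] → █  [on edge]
    (1,2)@(3, 5): e=[29,12,1] → █
    (2,2)@(5, 5): e=[23,24,-5] → ·
    (0,3)@(1, 7): e=[27,-12,27] → ·
    (1,3)@(3, 7): e=[21,0,21] → █  [on edge]
    (2,3)@(5, 7): e=[15,12,15] → █
    (3,3)@(7, 7): e=[9,24,9] → █
    (4,3)@(9, 7): e=[3,36,3] → █
    (1,4)@(3, 9): e=[13,-12,41] → ·
    (2,4)@(5, 9): e=[7,0,35] → █  [on edge]
    (4,4)@(9, 9): e=[-5,24,23] → ·
  covered (8 px):
    · · · · ·
    · · · · ·
    █ █ · · ·
    · █ █ █ █
    · · █ █ ·

Final: [[0,2],[1,2],[1,3],[2,3],[3,3],[4,3],[2,4],[3,4]]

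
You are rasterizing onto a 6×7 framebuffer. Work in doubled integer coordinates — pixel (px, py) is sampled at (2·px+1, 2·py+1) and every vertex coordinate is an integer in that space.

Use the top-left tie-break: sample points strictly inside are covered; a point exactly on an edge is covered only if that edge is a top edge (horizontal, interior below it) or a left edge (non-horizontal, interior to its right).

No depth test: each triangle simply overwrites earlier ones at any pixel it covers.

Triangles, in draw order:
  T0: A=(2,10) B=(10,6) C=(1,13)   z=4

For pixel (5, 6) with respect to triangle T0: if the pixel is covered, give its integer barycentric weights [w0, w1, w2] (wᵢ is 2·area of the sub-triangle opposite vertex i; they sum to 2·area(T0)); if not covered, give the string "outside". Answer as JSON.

T0:
  2·area = 20
  edge (2, 10)→(10, 6): d=(8,-4) top-left  bias=+0
  edge (10, 6)→(1, 13): d=(-9,7) right/bottom  bias=-1
  edge (1, 13)→(2, 10): d=(1,-3) top-left  bias=+0
    (2,0)@(5, 1): e=[-60,80,0] → .  [on edge]
    (1,3)@(3, 7): e=[-20,40,0] → .  [on edge]
    (2,4)@(5, 9): e=[4,8,8] → X
    (3,4)@(7, 9): e=[12,-6,14] → .
    (1,5)@(3, 11): e=[12,4,4] → X
    (2,5)@(5, 11): e=[20,-10,10] → .
    (0,6)@(1, 13): e=[20,0,0] → .  [on edge]
    (1,6)@(3, 13): e=[28,-14,6] → .
  covered (2 px):
    . . . . . .
    . . . . . .
    . . . . . .
    . . . . . .
    . . X . . .
    . X . . . .
    . . . . . .

Answer: "outside"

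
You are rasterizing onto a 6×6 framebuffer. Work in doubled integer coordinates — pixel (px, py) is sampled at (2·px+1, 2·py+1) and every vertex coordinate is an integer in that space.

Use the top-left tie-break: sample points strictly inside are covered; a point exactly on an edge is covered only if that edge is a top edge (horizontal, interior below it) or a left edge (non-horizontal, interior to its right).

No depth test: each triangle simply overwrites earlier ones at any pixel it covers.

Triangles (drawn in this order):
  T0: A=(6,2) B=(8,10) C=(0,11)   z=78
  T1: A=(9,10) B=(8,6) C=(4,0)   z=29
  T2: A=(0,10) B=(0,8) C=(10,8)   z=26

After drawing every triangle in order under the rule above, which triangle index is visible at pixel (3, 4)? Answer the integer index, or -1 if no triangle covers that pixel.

T0:
  2·area = 66
  edge (6, 2)→(8, 10): d=(2,8) right/bottom  bias=-1
  edge (8, 10)→(0, 11): d=(-8,1) right/bottom  bias=-1
  edge (0, 11)→(6, 2): d=(6,-9) top-left  bias=+0
    (2,2)@(5, 5): e=[14,43,9] → #
    (3,2)@(7, 5): e=[-2,41,27] → ·
    (1,3)@(3, 7): e=[34,29,3] → #
    (3,3)@(7, 7): e=[2,25,39] → #
    (4,3)@(9, 7): e=[-14,23,57] → ·
    (1,4)@(3, 9): e=[38,13,15] → #
    (4,4)@(9, 9): e=[-10,7,69] → ·
    (1,5)@(3, 11): e=[42,-3,27] → ·
    (2,5)@(5, 11): e=[26,-5,45] → ·
    (3,5)@(7, 11): e=[10,-7,63] → ·
  covered (7 px):
    · · · · · ·
    · · · · · ·
    · · # · · ·
    · # # # · ·
    · # # # · ·
    · · · · · ·
T1:
  2·area = 10  (B↔C swapped to make it positive)
  edge (9, 10)→(4, 0): d=(-5,-10) top-left  bias=+0
  edge (4, 0)→(8, 6): d=(4,6) right/bottom  bias=-1
  edge (8, 6)→(9, 10): d=(1,4) right/bottom  bias=-1
    (3,2)@(7, 5): e=[5,2,3] → #
    (4,2)@(9, 5): e=[25,-10,-5] → ·
    (3,3)@(7, 7): e=[-5,10,5] → ·
  covered (1 px):
    · · · · · ·
    · · · · · ·
    · · · # · ·
    · · · · · ·
    · · · · · ·
    · · · · · ·
T2:
  2·area = 20
  edge (0, 10)→(0, 8): d=(0,-2) top-left  bias=+0
  edge (0, 8)→(10, 8): d=(10,0) top-left  bias=+0
  edge (10, 8)→(0, 10): d=(-10,2) right/bottom  bias=-1
    (0,4)@(1, 9): e=[2,10,8] → #
    (1,4)@(3, 9): e=[6,10,4] → #
    (2,4)@(5, 9): e=[10,10,0] → ·  [on edge]
    (0,5)@(1, 11): e=[2,30,-12] → ·
    (1,5)@(3, 11): e=[6,30,-16] → ·
  covered (2 px):
    · · · · · ·
    · · · · · ·
    · · · · · ·
    · · · · · ·
    # # · · · ·
    · · · · · ·

Z-buffer (winner per pixel, '.' = empty):
  . . . . . .
  . . . . . .
  . . 0 1 . .
  . 0 0 0 . .
  2 2 0 0 . .
  . . . . . .

Result: 0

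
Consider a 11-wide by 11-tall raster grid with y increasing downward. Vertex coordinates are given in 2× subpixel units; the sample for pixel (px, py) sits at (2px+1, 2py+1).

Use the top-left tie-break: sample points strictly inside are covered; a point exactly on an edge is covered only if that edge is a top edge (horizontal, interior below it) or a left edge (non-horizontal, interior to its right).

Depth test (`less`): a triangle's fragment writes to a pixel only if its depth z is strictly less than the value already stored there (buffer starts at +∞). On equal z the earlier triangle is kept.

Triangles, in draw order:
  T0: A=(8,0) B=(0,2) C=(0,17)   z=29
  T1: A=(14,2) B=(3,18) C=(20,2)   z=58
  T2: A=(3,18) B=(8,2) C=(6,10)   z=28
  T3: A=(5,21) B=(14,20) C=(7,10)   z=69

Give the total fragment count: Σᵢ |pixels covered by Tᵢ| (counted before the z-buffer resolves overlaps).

T0:
  2·area = 120  (B↔C swapped to make it positive)
  edge (8, 0)→(0, 17): d=(-8,17) right/bottom  bias=-1
  edge (0, 17)→(0, 2): d=(0,-15) top-left  bias=+0
  edge (0, 2)→(8, 0): d=(8,-2) top-left  bias=+0
    (2,0)@(5, 1): e=[43,75,2] → █
    (3,0)@(7, 1): e=[9,105,6] → █
    (4,0)@(9, 1): e=[-25,135,10] → ·
    (0,1)@(1, 3): e=[95,15,10] → █
    (1,1)@(3, 3): e=[61,45,14] → █
    (3,1)@(7, 3): e=[-7,105,22] → ·
    (0,2)@(1, 5): e=[79,15,26] → █
    (3,2)@(7, 5): e=[-23,105,38] → ·
    (0,3)@(1, 7): e=[63,15,42] → █
    (2,3)@(5, 7): e=[-5,75,50] → ·
    (0,4)@(1, 9): e=[47,15,58] → █
    (2,4)@(5, 9): e=[-21,75,66] → ·
  covered (14 px):
    · · █ █ · · · · · · ·
    █ █ █ · · · · · · · ·
    █ █ █ · · · · · · · ·
    █ █ · · · · · · · · ·
    █ █ · · · · · · · · ·
    █ · · · · · · · · · ·
    █ · · · · · · · · · ·
    · · · · · · · · · · ·
    · · · · · · · · · · ·
    · · · · · · · · · · ·
    · · · · · · · · · · ·
T1:
  2·area = 96  (B↔C swapped to make it positive)
  edge (14, 2)→(20, 2): d=(6,0) top-left  bias=+0
  edge (20, 2)→(3, 18): d=(-17,16) right/bottom  bias=-1
  edge (3, 18)→(14, 2): d=(11,-16) top-left  bias=+0
    (7,1)@(15, 3): e=[6,63,27] → █
    (8,1)@(17, 3): e=[6,31,59] → █
    (9,1)@(19, 3): e=[6,-1,91] → ·
    (6,2)@(13, 5): e=[18,61,17] → █
    (8,2)@(17, 5): e=[18,-3,81] → ·
    (5,3)@(11, 7): e=[30,59,7] → █
    (7,3)@(15, 7): e=[30,-5,71] → ·
    (5,4)@(11, 9): e=[42,25,29] → █
    (6,4)@(13, 9): e=[42,-7,61] → ·
    (4,5)@(9, 11): e=[54,23,19] → █
    (5,5)@(11, 11): e=[54,-9,51] → ·
    (3,6)@(7, 13): e=[66,21,9] → █
  covered (9 px):
    · · · · · · · · · · ·
    · · · · · · · █ █ · ·
    · · · · · · █ █ · · ·
    · · · · · █ █ · · · ·
    · · · · · █ · · · · ·
    · · · · █ · · · · · ·
    · · · █ · · · · · · ·
    · · · · · · · · · · ·
    · · · · · · · · · · ·
    · · · · · · · · · · ·
    · · · · · · · · · · ·
T2:
  2·area = 8
  edge (3, 18)→(8, 2): d=(5,-16) top-left  bias=+0
  edge (8, 2)→(6, 10): d=(-2,8) right/bottom  bias=-1
  edge (6, 10)→(3, 18): d=(-3,8) right/bottom  bias=-1
  covered (0 px):
    · · · · · · · · · · ·
    · · · · · · · · · · ·
    · · · · · · · · · · ·
    · · · · · · · · · · ·
    · · · · · · · · · · ·
    · · · · · · · · · · ·
    · · · · · · · · · · ·
    · · · · · · · · · · ·
    · · · · · · · · · · ·
    · · · · · · · · · · ·
    · · · · · · · · · · ·
T3:
  2·area = 97  (B↔C swapped to make it positive)
  edge (5, 21)→(7, 10): d=(2,-11) top-left  bias=+0
  edge (7, 10)→(14, 20): d=(7,10) right/bottom  bias=-1
  edge (14, 20)→(5, 21): d=(-9,1) right/bottom  bias=-1
    (3,5)@(7, 11): e=[2,7,88] → █
    (4,5)@(9, 11): e=[24,-13,86] → ·
    (3,6)@(7, 13): e=[6,21,70] → █
    (4,6)@(9, 13): e=[28,1,68] → █
    (5,6)@(11, 13): e=[50,-19,66] → ·
    (3,7)@(7, 15): e=[10,35,52] → █
    (5,7)@(11, 15): e=[54,-5,48] → ·
    (3,8)@(7, 17): e=[14,49,34] → █
    (5,8)@(11, 17): e=[58,9,30] → █
    (6,8)@(13, 17): e=[80,-11,28] → ·
    (3,9)@(7, 19): e=[18,63,16] → █
    (6,9)@(13, 19): e=[84,3,10] → █
    (2,10)@(5, 21): e=[0,97,0] → ·  [on edge]
  covered (12 px):
    · · · · · · · · · · ·
    · · · · · · · · · · ·
    · · · · · · · · · · ·
    · · · · · · · · · · ·
    · · · · · · · · · · ·
    · · · █ · · · · · · ·
    · · · █ █ · · · · · ·
    · · · █ █ · · · · · ·
    · · · █ █ █ · · · · ·
    · · · █ █ █ █ · · · ·
    · · · · · · · · · · ·

Answer: 35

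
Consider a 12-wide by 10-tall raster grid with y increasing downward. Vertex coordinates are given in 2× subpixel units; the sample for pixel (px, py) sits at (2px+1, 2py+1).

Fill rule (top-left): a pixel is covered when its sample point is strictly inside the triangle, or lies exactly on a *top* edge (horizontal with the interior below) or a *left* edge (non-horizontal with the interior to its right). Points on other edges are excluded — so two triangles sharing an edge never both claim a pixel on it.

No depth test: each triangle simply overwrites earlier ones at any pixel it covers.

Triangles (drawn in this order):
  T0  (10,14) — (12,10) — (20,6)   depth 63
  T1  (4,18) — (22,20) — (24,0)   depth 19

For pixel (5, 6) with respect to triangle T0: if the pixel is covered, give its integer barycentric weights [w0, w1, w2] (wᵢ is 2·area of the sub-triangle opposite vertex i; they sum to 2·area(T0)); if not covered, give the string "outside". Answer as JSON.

T0:
  2·area = 24
  edge (10, 14)→(12, 10): d=(2,-4) top-left  bias=+0
  edge (12, 10)→(20, 6): d=(8,-4) top-left  bias=+0
  edge (20, 6)→(10, 14): d=(-10,8) right/bottom  bias=-1
    (7,4)@(15, 9): e=[10,4,10] → #
    (8,4)@(17, 9): e=[18,12,-6] → ·
    (6,5)@(13, 11): e=[6,12,6] → #
    (7,5)@(15, 11): e=[14,20,-10] → ·
    (5,6)@(11, 13): e=[2,20,2] → #
    (6,6)@(13, 13): e=[10,28,-14] → ·
    (5,7)@(11, 15): e=[6,36,-18] → ·
  covered (3 px):
    · · · · · · · · · · · ·
    · · · · · · · · · · · ·
    · · · · · · · · · · · ·
    · · · · · · · · · · · ·
    · · · · · · · # · · · ·
    · · · · · · # · · · · ·
    · · · · · # · · · · · ·
    · · · · · · · · · · · ·
    · · · · · · · · · · · ·
    · · · · · · · · · · · ·
T1:
  2·area = 364  (B↔C swapped to make it positive)
  edge (4, 18)→(24, 0): d=(20,-18) top-left  bias=+0
  edge (24, 0)→(22, 20): d=(-2,20) right/bottom  bias=-1
  edge (22, 20)→(4, 18): d=(-18,-2) top-left  bias=+0
    (11,0)@(23, 1): e=[2,18,344] → #
    (10,1)@(21, 3): e=[6,54,304] → #
    (9,2)@(19, 5): e=[10,90,264] → #
    (8,3)@(17, 7): e=[14,126,224] → #
    (7,4)@(15, 9): e=[18,162,184] → #
    (6,5)@(13, 11): e=[22,198,144] → #
    (11,5)@(23, 11): e=[202,-2,164] → ·
    (5,6)@(11, 13): e=[26,234,104] → #
    (11,6)@(23, 13): e=[242,-6,128] → ·
    (4,7)@(9, 15): e=[30,270,64] → #
    (11,7)@(23, 15): e=[282,-10,92] → ·
    (3,8)@(7, 17): e=[34,306,24] → #
    (6,9)@(13, 19): e=[182,182,0] → #  [on edge]
  covered (46 px):
    · · · · · · · · · · · #
    · · · · · · · · · · # #
    · · · · · · · · · # # #
    · · · · · · · · # # # #
    · · · · · · · # # # # #
    · · · · · · # # # # # ·
    · · · · · # # # # # # ·
    · · · · # # # # # # # ·
    · · · # # # # # # # # ·
    · · · · · · # # # # # ·

Result: [20,2,2]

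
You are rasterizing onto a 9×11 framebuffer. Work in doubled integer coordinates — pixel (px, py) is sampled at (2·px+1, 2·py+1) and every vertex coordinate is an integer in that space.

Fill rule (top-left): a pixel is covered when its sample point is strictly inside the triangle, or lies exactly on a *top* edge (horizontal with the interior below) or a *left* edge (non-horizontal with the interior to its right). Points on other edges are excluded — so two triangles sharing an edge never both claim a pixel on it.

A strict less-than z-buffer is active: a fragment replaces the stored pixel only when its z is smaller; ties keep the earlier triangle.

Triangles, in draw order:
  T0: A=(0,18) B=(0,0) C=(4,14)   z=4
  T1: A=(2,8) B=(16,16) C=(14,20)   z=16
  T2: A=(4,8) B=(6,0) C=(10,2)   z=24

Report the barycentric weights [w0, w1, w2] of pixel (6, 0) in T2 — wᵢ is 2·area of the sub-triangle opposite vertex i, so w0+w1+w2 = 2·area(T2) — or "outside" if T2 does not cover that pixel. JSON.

T0:
  2·area = 72
  edge (0, 18)→(0, 0): d=(0,-18) top-left  bias=+0
  edge (0, 0)→(4, 14): d=(4,14) right/bottom  bias=-1
  edge (4, 14)→(0, 18): d=(-4,4) right/bottom  bias=-1
    (8,0)@(17, 1): e=[306,-234,0] → ·  [on edge]
    (7,1)@(15, 3): e=[270,-198,0] → ·  [on edge]
    (0,2)@(1, 5): e=[18,6,48] → #
    (1,2)@(3, 5): e=[54,-22,40] → ·
    (6,2)@(13, 5): e=[234,-162,0] → ·  [on edge]
    (0,3)@(1, 7): e=[18,14,40] → #
    (1,3)@(3, 7): e=[54,-14,32] → ·
    (5,3)@(11, 7): e=[198,-126,0] → ·  [on edge]
    (0,4)@(1, 9): e=[18,22,32] → #
    (1,4)@(3, 9): e=[54,-6,24] → ·
    (4,4)@(9, 9): e=[162,-90,0] → ·  [on edge]
    (0,5)@(1, 11): e=[18,30,24] → #
    (3,5)@(7, 11): e=[126,-54,0] → ·  [on edge]
    (2,6)@(5, 13): e=[90,-18,0] → ·  [on edge]
    (1,7)@(3, 15): e=[54,18,0] → ·  [on edge]
    (0,8)@(1, 17): e=[18,54,0] → ·  [on edge]
  covered (8 px):
    · · · · · · · · ·
    · · · · · · · · ·
    # · · · · · · · ·
    # · · · · · · · ·
    # · · · · · · · ·
    # # · · · · · · ·
    # # · · · · · · ·
    # · · · · · · · ·
    · · · · · · · · ·
    · · · · · · · · ·
    · · · · · · · · ·
T1:
  2·area = 72
  edge (2, 8)→(16, 16): d=(14,8) right/bottom  bias=-1
  edge (16, 16)→(14, 20): d=(-2,4) right/bottom  bias=-1
  edge (14, 20)→(2, 8): d=(-12,-12) top-left  bias=+0
    (0,3)@(1, 7): e=[-6,78,0] → ·  [on edge]
    (1,4)@(3, 9): e=[6,66,0] → #  [on edge]
    (2,4)@(5, 9): e=[-10,58,24] → ·
    (1,5)@(3, 11): e=[34,62,-24] → ·
    (2,5)@(5, 11): e=[18,54,0] → #  [on edge]
    (3,5)@(7, 11): e=[2,46,24] → #
    (4,5)@(9, 11): e=[-14,38,48] → ·
    (2,6)@(5, 13): e=[46,50,-24] → ·
    (3,6)@(7, 13): e=[30,42,0] → #  [on edge]
    (4,6)@(9, 13): e=[14,34,24] → #
    (5,6)@(11, 13): e=[-2,26,48] → ·
    (3,7)@(7, 15): e=[58,38,-24] → ·
    (4,7)@(9, 15): e=[42,30,0] → #  [on edge]
    (5,8)@(11, 17): e=[54,18,0] → #  [on edge]
    (6,9)@(13, 19): e=[66,6,0] → #  [on edge]
    (7,10)@(15, 21): e=[78,-6,0] → ·  [on edge]
  covered (12 px):
    · · · · · · · · ·
    · · · · · · · · ·
    · · · · · · · · ·
    · · · · · · · · ·
    · # · · · · · · ·
    · · # # · · · · ·
    · · · # # · · · ·
    · · · · # # # · ·
    · · · · · # # # ·
    · · · · · · # · ·
    · · · · · · · · ·
T2:
  2·area = 36
  edge (4, 8)→(6, 0): d=(2,-8) top-left  bias=+0
  edge (6, 0)→(10, 2): d=(4,2) right/bottom  bias=-1
  edge (10, 2)→(4, 8): d=(-6,6) right/bottom  bias=-1
    (3,0)@(7, 1): e=[10,2,24] → #
    (4,0)@(9, 1): e=[26,-2,12] → ·
    (5,0)@(11, 1): e=[42,-6,0] → ·  [on edge]
    (3,1)@(7, 3): e=[14,10,12] → #
    (4,1)@(9, 3): e=[30,6,0] → ·  [on edge]
    (2,2)@(5, 5): e=[2,22,12] → #
    (3,2)@(7, 5): e=[18,18,0] → ·  [on edge]
    (2,3)@(5, 7): e=[6,30,0] → ·  [on edge]
    (1,4)@(3, 9): e=[-6,42,0] → ·  [on edge]
    (0,5)@(1, 11): e=[-18,54,0] → ·  [on edge]
  covered (3 px):
    · · · # · · · · ·
    · · · # · · · · ·
    · · # · · · · · ·
    · · · · · · · · ·
    · · · · · · · · ·
    · · · · · · · · ·
    · · · · · · · · ·
    · · · · · · · · ·
    · · · · · · · · ·
    · · · · · · · · ·
    · · · · · · · · ·

Result: "outside"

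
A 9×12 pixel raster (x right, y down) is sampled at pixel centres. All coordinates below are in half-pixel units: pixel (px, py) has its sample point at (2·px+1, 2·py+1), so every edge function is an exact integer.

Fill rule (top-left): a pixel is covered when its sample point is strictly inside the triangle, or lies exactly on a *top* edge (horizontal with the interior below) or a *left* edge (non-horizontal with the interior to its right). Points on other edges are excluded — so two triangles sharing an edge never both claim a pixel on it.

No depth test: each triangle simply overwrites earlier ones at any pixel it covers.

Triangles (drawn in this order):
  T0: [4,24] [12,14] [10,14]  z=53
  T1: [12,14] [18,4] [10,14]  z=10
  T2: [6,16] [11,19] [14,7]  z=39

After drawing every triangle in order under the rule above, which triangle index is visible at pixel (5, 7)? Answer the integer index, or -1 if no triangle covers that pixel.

T0:
  2·area = 20  (B↔C swapped to make it positive)
  edge (4, 24)→(10, 14): d=(6,-10) top-left  bias=+0
  edge (10, 14)→(12, 14): d=(2,0) top-left  bias=+0
  edge (12, 14)→(4, 24): d=(-8,10) right/bottom  bias=-1
    (6,4)@(13, 9): e=[0,-10,30] → ·  [on edge]
    (5,7)@(11, 15): e=[16,2,2] → #
    (6,7)@(13, 15): e=[36,2,-18] → ·
    (4,8)@(9, 17): e=[8,6,6] → #
    (5,8)@(11, 17): e=[28,6,-14] → ·
    (3,9)@(7, 19): e=[0,10,10] → #  [on edge]
    (4,9)@(9, 19): e=[20,10,-10] → ·
    (3,10)@(7, 21): e=[12,14,-6] → ·
  covered (3 px):
    · · · · · · · · ·
    · · · · · · · · ·
    · · · · · · · · ·
    · · · · · · · · ·
    · · · · · · · · ·
    · · · · · · · · ·
    · · · · · · · · ·
    · · · · · # · · ·
    · · · · # · · · ·
    · · · # · · · · ·
    · · · · · · · · ·
    · · · · · · · · ·
T1:
  2·area = 20  (B↔C swapped to make it positive)
  edge (12, 14)→(10, 14): d=(-2,0) right/bottom  bias=-1
  edge (10, 14)→(18, 4): d=(8,-10) top-left  bias=+0
  edge (18, 4)→(12, 14): d=(-6,10) right/bottom  bias=-1
    (7,4)@(15, 9): e=[10,10,0] → ·  [on edge]
    (6,5)@(13, 11): e=[6,6,8] → #
    (7,5)@(15, 11): e=[6,26,-12] → ·
    (5,6)@(11, 13): e=[2,2,16] → #
    (6,6)@(13, 13): e=[2,22,-4] → ·
    (5,7)@(11, 15): e=[-2,18,4] → ·
    (4,9)@(9, 19): e=[-10,30,0] → ·  [on edge]
  covered (2 px):
    · · · · · · · · ·
    · · · · · · · · ·
    · · · · · · · · ·
    · · · · · · · · ·
    · · · · · · · · ·
    · · · · · · # · ·
    · · · · · # · · ·
    · · · · · · · · ·
    · · · · · · · · ·
    · · · · · · · · ·
    · · · · · · · · ·
    · · · · · · · · ·
T2:
  2·area = 69  (B↔C swapped to make it positive)
  edge (6, 16)→(14, 7): d=(8,-9) top-left  bias=+0
  edge (14, 7)→(11, 19): d=(-3,12) right/bottom  bias=-1
  edge (11, 19)→(6, 16): d=(-5,-3) top-left  bias=+0
    (7,1)@(15, 3): e=[-23,0,92] → ·  [on edge]
    (6,4)@(13, 9): e=[7,6,56] → #
    (7,4)@(15, 9): e=[25,-18,62] → ·
    (5,5)@(11, 11): e=[5,24,40] → #
    (6,5)@(13, 11): e=[23,0,46] → ·  [on edge]
    (0,6)@(1, 13): e=[-69,138,0] → ·  [on edge]
    (4,6)@(9, 13): e=[3,42,24] → #
    (6,6)@(13, 13): e=[39,-6,36] → ·
    (3,7)@(7, 15): e=[1,60,8] → #
    (6,7)@(13, 15): e=[55,-12,26] → ·
    (3,8)@(7, 17): e=[17,54,-2] → ·
    (4,8)@(9, 17): e=[35,30,4] → #
    (5,9)@(11, 19): e=[69,0,0] → ·  [on edge]
  covered (9 px):
    · · · · · · · · ·
    · · · · · · · · ·
    · · · · · · · · ·
    · · · · · · · · ·
    · · · · · · # · ·
    · · · · · # · · ·
    · · · · # # · · ·
    · · · # # # · · ·
    · · · · # # · · ·
    · · · · · · · · ·
    · · · · · · · · ·
    · · · · · · · · ·

Z-buffer (winner per pixel, '.' = empty):
  . . . . . . . . .
  . . . . . . . . .
  . . . . . . . . .
  . . . . . . . . .
  . . . . . . 2 . .
  . . . . . 2 1 . .
  . . . . 2 2 . . .
  . . . 2 2 2 . . .
  . . . . 2 2 . . .
  . . . 0 . . . . .
  . . . . . . . . .
  . . . . . . . . .

Answer: 2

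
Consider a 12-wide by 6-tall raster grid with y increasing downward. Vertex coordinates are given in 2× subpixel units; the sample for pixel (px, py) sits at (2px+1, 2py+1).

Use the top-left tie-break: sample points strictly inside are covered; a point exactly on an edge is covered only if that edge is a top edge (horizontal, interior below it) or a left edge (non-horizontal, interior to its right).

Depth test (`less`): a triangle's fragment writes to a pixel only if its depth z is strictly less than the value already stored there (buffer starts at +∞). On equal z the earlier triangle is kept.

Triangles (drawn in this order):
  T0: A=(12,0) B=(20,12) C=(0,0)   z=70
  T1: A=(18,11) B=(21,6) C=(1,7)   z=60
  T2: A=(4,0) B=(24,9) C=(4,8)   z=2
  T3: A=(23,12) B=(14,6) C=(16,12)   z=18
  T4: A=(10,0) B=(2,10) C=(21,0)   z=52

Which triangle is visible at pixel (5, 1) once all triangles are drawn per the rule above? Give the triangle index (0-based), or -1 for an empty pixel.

T0:
  2·area = 144
  edge (12, 0)→(20, 12): d=(8,12) right/bottom  bias=-1
  edge (20, 12)→(0, 0): d=(-20,-12) top-left  bias=+0
  edge (0, 0)→(12, 0): d=(12,0) top-left  bias=+0
    (1,0)@(3, 1): e=[116,16,12] → █
    (2,0)@(5, 1): e=[92,40,12] → █
    (3,0)@(7, 1): e=[68,64,12] → █
    (4,0)@(9, 1): e=[44,88,12] → █
    (5,0)@(11, 1): e=[20,112,12] → █
    (6,0)@(13, 1): e=[-4,136,12] → ·
    (1,1)@(3, 3): e=[132,-24,36] → ·
    (2,1)@(5, 3): e=[108,0,36] → █  [on edge]
    (6,1)@(13, 3): e=[12,96,36] → █
    (7,1)@(15, 3): e=[-12,120,36] → ·
    (2,2)@(5, 5): e=[124,-40,60] → ·
    (3,2)@(7, 5): e=[100,-16,60] → ·
    (7,4)@(15, 9): e=[36,0,108] → █  [on edge]
  covered (19 px):
    · █ █ █ █ █ · · · · · ·
    · · █ █ █ █ █ · · · · ·
    · · · · █ █ █ █ · · · ·
    · · · · · · █ █ · · · ·
    · · · · · · · █ █ · · ·
    · · · · · · · · · █ · ·
T1:
  2·area = 97  (B↔C swapped to make it positive)
  edge (18, 11)→(1, 7): d=(-17,-4) top-left  bias=+0
  edge (1, 7)→(21, 6): d=(20,-1) top-left  bias=+0
  edge (21, 6)→(18, 11): d=(-3,5) right/bottom  bias=-1
    (0,3)@(1, 7): e=[0,0,97] → █  [on edge]
    (1,3)@(3, 7): e=[8,2,87] → █
    (2,3)@(5, 7): e=[16,4,77] → █
    (3,3)@(7, 7): e=[24,6,67] → █
    (4,3)@(9, 7): e=[32,8,57] → █
    (5,3)@(11, 7): e=[40,10,47] → █
    (6,3)@(13, 7): e=[48,12,37] → █
    (7,3)@(15, 7): e=[56,14,27] → █
    (8,3)@(17, 7): e=[64,16,17] → █
    (9,3)@(19, 7): e=[72,18,7] → █
    (10,3)@(21, 7): e=[80,20,-3] → ·
    (0,4)@(1, 9): e=[-34,40,91] → ·
  covered (15 px):
    · · · · · · · · · · · ·
    · · · · · · · · · · · ·
    · · · · · · · · · · · ·
    █ █ █ █ █ █ █ █ █ █ · ·
    · · · · · █ █ █ █ █ · ·
    · · · · · · · · · · · ·
T2:
  2·area = 160
  edge (4, 0)→(24, 9): d=(20,9) right/bottom  bias=-1
  edge (24, 9)→(4, 8): d=(-20,-1) top-left  bias=+0
  edge (4, 8)→(4, 0): d=(0,-8) top-left  bias=+0
    (2,0)@(5, 1): e=[11,141,8] → █
    (3,0)@(7, 1): e=[-7,143,24] → ·
    (2,1)@(5, 3): e=[51,101,8] → █
    (3,1)@(7, 3): e=[33,103,24] → █
    (4,1)@(9, 3): e=[15,105,40] → █
    (5,1)@(11, 3): e=[-3,107,56] → ·
    (2,2)@(5, 5): e=[91,61,8] → █
    (5,2)@(11, 5): e=[37,67,56] → █
    (6,2)@(13, 5): e=[19,69,72] → █
    (7,2)@(15, 5): e=[1,71,88] → █
    (8,2)@(17, 5): e=[-17,73,104] → ·
    (2,3)@(5, 7): e=[131,21,8] → █
  covered (18 px):
    · · █ · · · · · · · · ·
    · · █ █ █ · · · · · · ·
    · · █ █ █ █ █ █ · · · ·
    · · █ █ █ █ █ █ █ █ · ·
    · · · · · · · · · · · ·
    · · · · · · · · · · · ·
T3:
  2·area = 42  (B↔C swapped to make it positive)
  edge (23, 12)→(16, 12): d=(-7,0) right/bottom  bias=-1
  edge (16, 12)→(14, 6): d=(-2,-6) top-left  bias=+0
  edge (14, 6)→(23, 12): d=(9,6) right/bottom  bias=-1
    (6,1)@(13, 3): e=[63,0,-21] → ·  [on edge]
    (7,3)@(15, 7): e=[35,4,3] → █
    (8,3)@(17, 7): e=[35,16,-9] → ·
    (7,4)@(15, 9): e=[21,0,21] → █  [on edge]
    (8,4)@(17, 9): e=[21,12,9] → █
    (9,4)@(19, 9): e=[21,24,-3] → ·
    (7,5)@(15, 11): e=[7,-4,39] → ·
    (8,5)@(17, 11): e=[7,8,27] → █
    (9,5)@(19, 11): e=[7,20,15] → █
    (10,5)@(21, 11): e=[7,32,3] → █
    (11,5)@(23, 11): e=[7,44,-9] → ·
  covered (6 px):
    · · · · · · · · · · · ·
    · · · · · · · · · · · ·
    · · · · · · · · · · · ·
    · · · · · · · █ · · · ·
    · · · · · · · █ █ · · ·
    · · · · · · · · █ █ █ ·
T4:
  2·area = 110  (B↔C swapped to make it positive)
  edge (10, 0)→(21, 0): d=(11,0) top-left  bias=+0
  edge (21, 0)→(2, 10): d=(-19,10) right/bottom  bias=-1
  edge (2, 10)→(10, 0): d=(8,-10) top-left  bias=+0
    (5,0)@(11, 1): e=[11,81,18] → █
    (6,0)@(13, 1): e=[11,61,38] → █
    (7,0)@(15, 1): e=[11,41,58] → █
    (8,0)@(17, 1): e=[11,21,78] → █
    (9,0)@(19, 1): e=[11,1,98] → █
    (10,0)@(21, 1): e=[11,-19,118] → ·
    (4,1)@(9, 3): e=[33,63,14] → █
    (8,1)@(17, 3): e=[33,-17,94] → ·
    (9,1)@(19, 3): e=[33,-37,114] → ·
    (3,2)@(7, 5): e=[55,45,10] → █
    (6,2)@(13, 5): e=[55,-15,70] → ·
    (7,2)@(15, 5): e=[55,-35,90] → ·
  covered (15 px):
    · · · · · █ █ █ █ █ · ·
    · · · · █ █ █ █ · · · ·
    · · · █ █ █ · · · · · ·
    · · █ █ · · · · · · · ·
    · █ · · · · · · · · · ·
    · · · · · · · · · · · ·

Z-buffer (winner per pixel, '.' = empty):
  . 0 2 0 0 4 4 4 4 4 . .
  . . 2 2 2 4 4 4 . . . .
  . . 2 2 2 2 2 2 . . . .
  1 1 2 2 2 2 2 2 2 2 . .
  . 4 . . . 1 1 3 3 1 . .
  . . . . . . . . 3 3 3 .

Result: 4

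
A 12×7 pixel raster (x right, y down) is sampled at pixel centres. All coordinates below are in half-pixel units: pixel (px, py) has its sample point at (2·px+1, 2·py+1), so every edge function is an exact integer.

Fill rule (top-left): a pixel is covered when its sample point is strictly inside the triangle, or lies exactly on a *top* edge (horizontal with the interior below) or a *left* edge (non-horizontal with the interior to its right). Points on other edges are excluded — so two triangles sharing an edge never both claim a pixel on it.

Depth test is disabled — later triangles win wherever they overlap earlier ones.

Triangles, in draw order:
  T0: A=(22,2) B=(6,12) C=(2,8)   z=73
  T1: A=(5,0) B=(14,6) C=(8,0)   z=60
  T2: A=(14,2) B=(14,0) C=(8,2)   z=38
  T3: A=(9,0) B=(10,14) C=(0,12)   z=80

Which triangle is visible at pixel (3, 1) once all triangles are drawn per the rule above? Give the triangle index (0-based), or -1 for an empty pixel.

T0:
  2·area = 104
  edge (22, 2)→(6, 12): d=(-16,10) right/bottom  bias=-1
  edge (6, 12)→(2, 8): d=(-4,-4) top-left  bias=+0
  edge (2, 8)→(22, 2): d=(20,-6) top-left  bias=+0
    (9,1)@(19, 3): e=[14,88,2] → X
    (10,1)@(21, 3): e=[-6,96,14] → .
    (6,2)@(13, 5): e=[42,56,6] → X
    (7,2)@(15, 5): e=[22,64,18] → X
    (8,2)@(17, 5): e=[2,72,30] → X
    (9,2)@(19, 5): e=[-18,80,42] → .
    (0,3)@(1, 7): e=[130,0,-26] → .  [on edge]
    (3,3)@(7, 7): e=[70,24,10] → X
    (4,3)@(9, 7): e=[50,32,22] → X
    (5,3)@(11, 7): e=[30,40,34] → X
    (7,3)@(15, 7): e=[-10,56,58] → .
    (8,3)@(17, 7): e=[-30,64,70] → .
    (1,4)@(3, 9): e=[78,0,26] → X  [on edge]
    (2,5)@(5, 11): e=[26,0,78] → X  [on edge]
    (3,6)@(7, 13): e=[-26,0,130] → .  [on edge]
  covered (14 px):
    . . . . . . . . . . . .
    . . . . . . . . . X . .
    . . . . . . X X X . . .
    . . . X X X X . . . . .
    . X X X X . . . . . . .
    . . X X . . . . . . . .
    . . . . . . . . . . . .
T1:
  2·area = 18  (B↔C swapped to make it positive)
  edge (5, 0)→(8, 0): d=(3,0) top-left  bias=+0
  edge (8, 0)→(14, 6): d=(6,6) right/bottom  bias=-1
  edge (14, 6)→(5, 0): d=(-9,-6) top-left  bias=+0
    (3,0)@(7, 1): e=[3,12,3] → X
    (4,0)@(9, 1): e=[3,0,15] → .  [on edge]
    (3,1)@(7, 3): e=[9,24,-15] → .
    (5,1)@(11, 3): e=[9,0,9] → .  [on edge]
    (6,2)@(13, 5): e=[15,0,3] → .  [on edge]
    (7,3)@(15, 7): e=[21,0,-3] → .  [on edge]
    (8,4)@(17, 9): e=[27,0,-9] → .  [on edge]
    (9,5)@(19, 11): e=[33,0,-15] → .  [on edge]
    (10,6)@(21, 13): e=[39,0,-21] → .  [on edge]
  covered (1 px):
    . . . X . . . . . . . .
    . . . . . . . . . . . .
    . . . . . . . . . . . .
    . . . . . . . . . . . .
    . . . . . . . . . . . .
    . . . . . . . . . . . .
    . . . . . . . . . . . .
T2:
  2·area = 12  (B↔C swapped to make it positive)
  edge (14, 2)→(8, 2): d=(-6,0) right/bottom  bias=-1
  edge (8, 2)→(14, 0): d=(6,-2) top-left  bias=+0
  edge (14, 0)→(14, 2): d=(0,2) right/bottom  bias=-1
    (5,0)@(11, 1): e=[6,0,6] → X  [on edge]
    (6,0)@(13, 1): e=[6,4,2] → X
    (7,0)@(15, 1): e=[6,8,-2] → .
    (2,1)@(5, 3): e=[-6,0,18] → .  [on edge]
    (5,1)@(11, 3): e=[-6,12,6] → .
    (6,1)@(13, 3): e=[-6,16,2] → .
  covered (2 px):
    . . . . . X X . . . . .
    . . . . . . . . . . . .
    . . . . . . . . . . . .
    . . . . . . . . . . . .
    . . . . . . . . . . . .
    . . . . . . . . . . . .
    . . . . . . . . . . . .
T3:
  2·area = 138
  edge (9, 0)→(10, 14): d=(1,14) right/bottom  bias=-1
  edge (10, 14)→(0, 12): d=(-10,-2) top-left  bias=+0
  edge (0, 12)→(9, 0): d=(9,-12) top-left  bias=+0
    (4,0)@(9, 1): e=[1,128,9] → X
    (5,0)@(11, 1): e=[-27,132,33] → .
    (3,1)@(7, 3): e=[31,104,3] → X
    (5,1)@(11, 3): e=[-25,112,51] → .
    (3,2)@(7, 5): e=[33,84,21] → X
    (5,2)@(11, 5): e=[-23,92,69] → .
    (2,3)@(5, 7): e=[63,60,15] → X
    (5,3)@(11, 7): e=[-21,72,87] → .
    (1,4)@(3, 9): e=[93,36,9] → X
    (5,4)@(11, 9): e=[-19,52,105] → .
    (0,5)@(1, 11): e=[123,12,3] → X
    (5,5)@(11, 11): e=[-17,32,123] → .
    (2,6)@(5, 13): e=[69,0,69] → X  [on edge]
  covered (20 px):
    . . . . X . . . . . . .
    . . . X X . . . . . . .
    . . . X X . . . . . . .
    . . X X X . . . . . . .
    . X X X X . . . . . . .
    X X X X X . . . . . . .
    . . X X X . . . . . . .

Z-buffer (winner per pixel, '.' = empty):
  . . . 1 3 2 2 . . . . .
  . . . 3 3 . . . . 0 . .
  . . . 3 3 . 0 0 0 . . .
  . . 3 3 3 0 0 . . . . .
  . 3 3 3 3 . . . . . . .
  3 3 3 3 3 . . . . . . .
  . . 3 3 3 . . . . . . .

Final: 3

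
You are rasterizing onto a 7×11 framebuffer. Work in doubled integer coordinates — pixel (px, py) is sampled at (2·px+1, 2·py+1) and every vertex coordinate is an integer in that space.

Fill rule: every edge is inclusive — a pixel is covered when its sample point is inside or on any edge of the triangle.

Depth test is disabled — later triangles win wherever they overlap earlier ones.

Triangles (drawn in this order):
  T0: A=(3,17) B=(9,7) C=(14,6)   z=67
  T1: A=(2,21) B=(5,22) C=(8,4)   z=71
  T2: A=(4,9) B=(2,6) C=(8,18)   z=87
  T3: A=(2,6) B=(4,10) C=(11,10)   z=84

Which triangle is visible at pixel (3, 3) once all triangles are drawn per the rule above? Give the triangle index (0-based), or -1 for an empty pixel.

T0:
  2·area = 44
  edge (3, 17)→(9, 7): d=(6,-10) inclusive
  edge (9, 7)→(14, 6): d=(5,-1) inclusive
  edge (14, 6)→(3, 17): d=(-11,11) inclusive
    (4,3)@(9, 7): e=[0,0,44] → █  [on edge]
    (5,3)@(11, 7): e=[20,2,22] → █
    (6,3)@(13, 7): e=[40,4,0] → █  [on edge]
    (4,4)@(9, 9): e=[12,10,22] → █
    (5,4)@(11, 9): e=[32,12,0] → █  [on edge]
    (6,4)@(13, 9): e=[52,14,-22] → ·
    (3,5)@(7, 11): e=[4,18,22] → █
    (4,5)@(9, 11): e=[24,20,0] → █  [on edge]
    (5,5)@(11, 11): e=[44,22,-22] → ·
    (3,6)@(7, 13): e=[16,28,0] → █  [on edge]
    (4,6)@(9, 13): e=[36,30,-22] → ·
    (2,7)@(5, 15): e=[8,36,0] → █  [on edge]
    (1,8)@(3, 17): e=[0,44,0] → █  [on edge]
    (0,9)@(1, 19): e=[-8,52,0] → ·  [on edge]
  covered (10 px):
    · · · · · · ·
    · · · · · · ·
    · · · · · · ·
    · · · · █ █ █
    · · · · █ █ ·
    · · · █ █ · ·
    · · · █ · · ·
    · · █ · · · ·
    · █ · · · · ·
    · · · · · · ·
    · · · · · · ·
T1:
  2·area = 57  (B↔C swapped to make it positive)
  edge (2, 21)→(8, 4): d=(6,-17) inclusive
  edge (8, 4)→(5, 22): d=(-3,18) inclusive
  edge (5, 22)→(2, 21): d=(-3,-1) inclusive
    (3,3)@(7, 7): e=[1,9,47] → █
    (4,3)@(9, 7): e=[35,-27,49] → ·
    (3,4)@(7, 9): e=[13,3,41] → █
    (4,4)@(9, 9): e=[47,-33,43] → ·
    (3,5)@(7, 11): e=[25,-3,35] → ·
    (2,6)@(5, 13): e=[3,27,27] → █
    (3,6)@(7, 13): e=[37,-9,29] → ·
    (2,7)@(5, 15): e=[15,21,21] → █
    (3,7)@(7, 15): e=[49,-15,23] → ·
    (2,8)@(5, 17): e=[27,15,15] → █
    (3,8)@(7, 17): e=[61,-21,17] → ·
    (1,9)@(3, 19): e=[5,45,7] → █
  covered (9 px):
    · · · · · · ·
    · · · · · · ·
    · · · · · · ·
    · · · █ · · ·
    · · · █ · · ·
    · · · · · · ·
    · · █ · · · ·
    · · █ · · · ·
    · · █ · · · ·
    · █ █ · · · ·
    · █ █ · · · ·
T2:
  2·area = 6  (B↔C swapped to make it positive)
  edge (4, 9)→(8, 18): d=(4,9) inclusive
  edge (8, 18)→(2, 6): d=(-6,-12) inclusive
  edge (2, 6)→(4, 9): d=(2,3) inclusive
  covered (0 px):
    · · · · · · ·
    · · · · · · ·
    · · · · · · ·
    · · · · · · ·
    · · · · · · ·
    · · · · · · ·
    · · · · · · ·
    · · · · · · ·
    · · · · · · ·
    · · · · · · ·
    · · · · · · ·
T3:
  2·area = 28  (B↔C swapped to make it positive)
  edge (2, 6)→(11, 10): d=(9,4) inclusive
  edge (11, 10)→(4, 10): d=(-7,0) inclusive
  edge (4, 10)→(2, 6): d=(-2,-4) inclusive
    (1,3)@(3, 7): e=[5,21,2] → █
    (2,3)@(5, 7): e=[-3,21,10] → ·
    (1,4)@(3, 9): e=[23,7,-2] → ·
    (2,4)@(5, 9): e=[15,7,6] → █
    (3,4)@(7, 9): e=[7,7,14] → █
    (4,4)@(9, 9): e=[-1,7,22] → ·
    (2,5)@(5, 11): e=[33,-7,2] → ·
    (3,5)@(7, 11): e=[25,-7,10] → ·
  covered (3 px):
    · · · · · · ·
    · · · · · · ·
    · · · · · · ·
    · █ · · · · ·
    · · █ █ · · ·
    · · · · · · ·
    · · · · · · ·
    · · · · · · ·
    · · · · · · ·
    · · · · · · ·
    · · · · · · ·

Z-buffer (winner per pixel, '.' = empty):
  . . . . . . .
  . . . . . . .
  . . . . . . .
  . 3 . 1 0 0 0
  . . 3 3 0 0 .
  . . . 0 0 . .
  . . 1 0 . . .
  . . 1 . . . .
  . 0 1 . . . .
  . 1 1 . . . .
  . 1 1 . . . .

Result: 1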